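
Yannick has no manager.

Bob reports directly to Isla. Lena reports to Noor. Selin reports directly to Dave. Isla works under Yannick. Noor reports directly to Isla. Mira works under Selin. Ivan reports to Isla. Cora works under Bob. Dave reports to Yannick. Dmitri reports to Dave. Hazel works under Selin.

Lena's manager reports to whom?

Lena reports to Noor, and Noor reports to Isla. So Lena's skip-level manager is Isla.

Isla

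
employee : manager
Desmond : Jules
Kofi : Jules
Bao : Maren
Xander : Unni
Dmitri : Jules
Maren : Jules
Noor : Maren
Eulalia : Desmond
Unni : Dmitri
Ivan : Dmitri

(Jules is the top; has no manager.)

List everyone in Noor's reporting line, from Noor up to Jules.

Noor -> Maren -> Jules

Noor reports to Maren. Maren reports to Jules. Jules is at the top.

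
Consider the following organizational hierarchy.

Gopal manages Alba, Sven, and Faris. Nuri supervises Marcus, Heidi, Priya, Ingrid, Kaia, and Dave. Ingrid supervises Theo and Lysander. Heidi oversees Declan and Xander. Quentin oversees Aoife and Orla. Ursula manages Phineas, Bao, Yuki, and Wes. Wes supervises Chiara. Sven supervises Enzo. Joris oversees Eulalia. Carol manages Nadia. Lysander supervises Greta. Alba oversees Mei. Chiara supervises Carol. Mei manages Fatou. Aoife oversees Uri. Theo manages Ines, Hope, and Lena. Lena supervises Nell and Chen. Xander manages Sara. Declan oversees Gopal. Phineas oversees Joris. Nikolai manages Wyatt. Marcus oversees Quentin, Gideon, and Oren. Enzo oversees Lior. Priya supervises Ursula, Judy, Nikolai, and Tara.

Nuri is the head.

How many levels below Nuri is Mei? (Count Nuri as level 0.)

5

Chain from Mei up to Nuri: Mei → Alba → Gopal → Declan → Heidi → Nuri. That is 5 steps up, so Mei is 5 levels below Nuri.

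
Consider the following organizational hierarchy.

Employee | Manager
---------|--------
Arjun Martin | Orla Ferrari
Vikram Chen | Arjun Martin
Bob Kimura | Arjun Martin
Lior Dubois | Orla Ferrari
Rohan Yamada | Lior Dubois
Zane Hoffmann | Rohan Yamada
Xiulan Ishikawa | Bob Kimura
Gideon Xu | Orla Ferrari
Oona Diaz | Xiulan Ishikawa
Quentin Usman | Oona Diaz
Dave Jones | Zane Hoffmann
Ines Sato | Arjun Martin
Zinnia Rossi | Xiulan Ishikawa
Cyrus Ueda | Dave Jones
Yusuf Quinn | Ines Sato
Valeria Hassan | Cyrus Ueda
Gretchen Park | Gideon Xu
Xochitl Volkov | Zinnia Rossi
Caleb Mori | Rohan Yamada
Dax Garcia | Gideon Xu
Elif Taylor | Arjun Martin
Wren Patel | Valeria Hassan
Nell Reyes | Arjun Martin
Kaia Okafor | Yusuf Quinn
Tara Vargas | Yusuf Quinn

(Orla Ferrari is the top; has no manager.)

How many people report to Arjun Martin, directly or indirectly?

Arjun Martin directly manages Vikram Chen, Bob Kimura, Ines Sato, Elif Taylor, Nell Reyes. Vikram Chen has no reports. Under Bob Kimura: Xiulan Ishikawa, Zinnia Rossi, Xochitl Volkov, Oona Diaz, Quentin Usman (5). Under Ines Sato: Yusuf Quinn, Tara Vargas, Kaia Okafor (3). Elif Taylor has no reports. Nell Reyes has no reports. So Arjun Martin's organization is 5 direct reports plus everyone under them: 1 + 6 + 4 + 1 + 1 = 13.

13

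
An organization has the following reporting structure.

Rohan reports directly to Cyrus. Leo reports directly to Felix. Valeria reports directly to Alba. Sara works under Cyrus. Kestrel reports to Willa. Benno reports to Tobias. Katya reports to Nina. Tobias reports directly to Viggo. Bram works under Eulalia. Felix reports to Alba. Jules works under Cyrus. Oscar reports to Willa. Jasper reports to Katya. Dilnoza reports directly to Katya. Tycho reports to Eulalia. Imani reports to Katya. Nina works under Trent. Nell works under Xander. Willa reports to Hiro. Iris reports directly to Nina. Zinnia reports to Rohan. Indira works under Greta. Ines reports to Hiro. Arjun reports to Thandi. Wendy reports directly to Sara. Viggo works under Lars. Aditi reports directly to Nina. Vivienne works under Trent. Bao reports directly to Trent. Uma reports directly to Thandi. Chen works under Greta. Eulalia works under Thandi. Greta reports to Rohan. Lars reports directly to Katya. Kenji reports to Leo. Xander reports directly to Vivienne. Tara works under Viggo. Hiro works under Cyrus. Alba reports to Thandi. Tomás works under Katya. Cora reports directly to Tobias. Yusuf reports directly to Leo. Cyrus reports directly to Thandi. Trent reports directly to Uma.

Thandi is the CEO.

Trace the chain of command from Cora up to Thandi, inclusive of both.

Cora reports to Tobias. Tobias reports to Viggo. Viggo reports to Lars. Lars reports to Katya. Katya reports to Nina. Nina reports to Trent. Trent reports to Uma. Uma reports to Thandi. Thandi is at the top.

Cora -> Tobias -> Viggo -> Lars -> Katya -> Nina -> Trent -> Uma -> Thandi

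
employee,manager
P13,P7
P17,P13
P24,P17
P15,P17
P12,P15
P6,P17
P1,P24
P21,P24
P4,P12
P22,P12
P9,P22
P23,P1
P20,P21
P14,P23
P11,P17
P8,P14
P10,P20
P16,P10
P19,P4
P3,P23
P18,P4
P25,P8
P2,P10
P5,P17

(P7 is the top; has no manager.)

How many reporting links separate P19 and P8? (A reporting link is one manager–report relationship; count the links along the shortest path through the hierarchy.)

P19 is 4 levels below P17, and P8 is 5 levels below P17 (their lowest common manager). The shortest path runs up from P19 to P17 and back down to P8: 4 + 5 = 9 links.

9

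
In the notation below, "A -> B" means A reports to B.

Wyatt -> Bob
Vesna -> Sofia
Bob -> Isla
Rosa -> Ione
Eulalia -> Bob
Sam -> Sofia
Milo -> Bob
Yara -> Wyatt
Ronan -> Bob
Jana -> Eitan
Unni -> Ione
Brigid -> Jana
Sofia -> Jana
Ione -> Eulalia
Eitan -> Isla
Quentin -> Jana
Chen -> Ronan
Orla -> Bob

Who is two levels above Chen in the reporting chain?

Bob

Chen reports to Ronan, and Ronan reports to Bob. So Chen's skip-level manager is Bob.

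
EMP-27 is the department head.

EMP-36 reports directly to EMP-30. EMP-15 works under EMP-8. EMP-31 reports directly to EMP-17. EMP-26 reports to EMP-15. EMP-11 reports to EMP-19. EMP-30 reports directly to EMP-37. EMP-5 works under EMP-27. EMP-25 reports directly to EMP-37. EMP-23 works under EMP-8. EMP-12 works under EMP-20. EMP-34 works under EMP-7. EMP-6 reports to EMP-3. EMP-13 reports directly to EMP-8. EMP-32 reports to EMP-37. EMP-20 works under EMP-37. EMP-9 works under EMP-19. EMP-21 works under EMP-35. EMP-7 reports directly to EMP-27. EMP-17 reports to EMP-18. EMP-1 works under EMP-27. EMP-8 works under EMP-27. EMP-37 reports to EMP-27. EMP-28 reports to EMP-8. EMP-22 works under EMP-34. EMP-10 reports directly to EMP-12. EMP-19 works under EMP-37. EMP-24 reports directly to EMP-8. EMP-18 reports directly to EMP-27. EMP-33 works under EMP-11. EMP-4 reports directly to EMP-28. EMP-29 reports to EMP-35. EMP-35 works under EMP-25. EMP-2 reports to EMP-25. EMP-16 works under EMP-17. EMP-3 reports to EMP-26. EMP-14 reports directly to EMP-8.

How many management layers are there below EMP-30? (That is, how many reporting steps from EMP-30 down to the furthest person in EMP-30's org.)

The longest chain under EMP-30 runs EMP-30 → EMP-36, which is 1 level below EMP-30.

1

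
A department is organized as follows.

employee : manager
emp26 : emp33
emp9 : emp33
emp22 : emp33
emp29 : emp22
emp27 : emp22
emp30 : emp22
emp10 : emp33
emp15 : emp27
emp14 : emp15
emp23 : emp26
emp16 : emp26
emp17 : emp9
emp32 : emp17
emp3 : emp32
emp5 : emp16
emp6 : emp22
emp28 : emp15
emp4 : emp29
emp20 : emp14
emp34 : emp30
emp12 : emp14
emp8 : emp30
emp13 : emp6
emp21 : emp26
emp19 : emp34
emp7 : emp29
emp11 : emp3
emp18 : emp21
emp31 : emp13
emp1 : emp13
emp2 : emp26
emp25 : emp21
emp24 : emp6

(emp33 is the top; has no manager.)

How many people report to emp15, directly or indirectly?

emp15 directly manages emp14, emp28. Under emp14: emp12, emp20 (2). emp28 has no reports. So emp15's organization is 2 direct reports plus everyone under them: 3 + 1 = 4.

4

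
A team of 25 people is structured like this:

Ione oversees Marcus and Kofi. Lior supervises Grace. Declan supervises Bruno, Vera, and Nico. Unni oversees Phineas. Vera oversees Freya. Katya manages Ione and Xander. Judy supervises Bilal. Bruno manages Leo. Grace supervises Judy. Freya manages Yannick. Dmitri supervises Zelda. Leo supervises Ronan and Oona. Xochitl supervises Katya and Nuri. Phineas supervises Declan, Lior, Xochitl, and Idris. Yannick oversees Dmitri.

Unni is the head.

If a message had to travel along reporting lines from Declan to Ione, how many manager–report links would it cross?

Declan is 1 level below Phineas, and Ione is 3 levels below Phineas (their lowest common manager). The shortest path runs up from Declan to Phineas and back down to Ione: 1 + 3 = 4 links.

4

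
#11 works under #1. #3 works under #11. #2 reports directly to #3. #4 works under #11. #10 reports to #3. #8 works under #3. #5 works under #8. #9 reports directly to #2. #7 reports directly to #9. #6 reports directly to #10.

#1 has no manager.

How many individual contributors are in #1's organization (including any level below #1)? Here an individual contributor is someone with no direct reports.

4

The people in #1's organization with no one reporting to them are #4, #5, #6, #7. That is 4.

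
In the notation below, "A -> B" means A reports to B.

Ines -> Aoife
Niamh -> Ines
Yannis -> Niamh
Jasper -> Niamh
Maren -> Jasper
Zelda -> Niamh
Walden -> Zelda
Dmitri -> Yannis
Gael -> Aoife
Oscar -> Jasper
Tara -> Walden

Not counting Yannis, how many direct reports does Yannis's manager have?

2

Yannis reports to Niamh. Niamh's other direct reports are Jasper, Zelda — 2 peers.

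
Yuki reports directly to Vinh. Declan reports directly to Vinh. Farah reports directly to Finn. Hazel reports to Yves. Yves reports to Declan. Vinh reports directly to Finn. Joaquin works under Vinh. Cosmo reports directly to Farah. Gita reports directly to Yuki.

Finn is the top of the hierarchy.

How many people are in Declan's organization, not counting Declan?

Declan directly manages Yves. Under Yves: Hazel (1). That's 2 in total.

2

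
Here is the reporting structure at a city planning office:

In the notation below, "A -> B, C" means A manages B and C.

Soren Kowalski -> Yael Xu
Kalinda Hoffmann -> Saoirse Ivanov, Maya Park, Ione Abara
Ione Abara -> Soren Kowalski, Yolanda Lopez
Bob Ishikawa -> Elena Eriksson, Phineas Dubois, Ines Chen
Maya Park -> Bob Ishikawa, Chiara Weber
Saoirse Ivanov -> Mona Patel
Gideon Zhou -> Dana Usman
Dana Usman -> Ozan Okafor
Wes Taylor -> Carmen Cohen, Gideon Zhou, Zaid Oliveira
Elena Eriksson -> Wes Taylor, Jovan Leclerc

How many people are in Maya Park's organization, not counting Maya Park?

12

Maya Park directly manages Bob Ishikawa, Chiara Weber. Under Bob Ishikawa: Ines Chen, Phineas Dubois, Elena Eriksson, Jovan Leclerc, Wes Taylor, Zaid Oliveira, Gideon Zhou, Dana Usman, Ozan Okafor, Carmen Cohen (10). Chiara Weber has no reports. So Maya Park's organization is 2 direct reports plus everyone under them: 11 + 1 = 12.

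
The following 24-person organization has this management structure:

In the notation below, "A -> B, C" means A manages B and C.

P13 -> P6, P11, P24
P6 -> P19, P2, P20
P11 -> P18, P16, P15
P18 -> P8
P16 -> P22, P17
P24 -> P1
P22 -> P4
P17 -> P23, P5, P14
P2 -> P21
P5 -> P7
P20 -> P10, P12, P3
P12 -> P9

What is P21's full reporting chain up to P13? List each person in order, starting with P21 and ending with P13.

P21 -> P2 -> P6 -> P13

P21 reports to P2. P2 reports to P6. P6 reports to P13. P13 is at the top.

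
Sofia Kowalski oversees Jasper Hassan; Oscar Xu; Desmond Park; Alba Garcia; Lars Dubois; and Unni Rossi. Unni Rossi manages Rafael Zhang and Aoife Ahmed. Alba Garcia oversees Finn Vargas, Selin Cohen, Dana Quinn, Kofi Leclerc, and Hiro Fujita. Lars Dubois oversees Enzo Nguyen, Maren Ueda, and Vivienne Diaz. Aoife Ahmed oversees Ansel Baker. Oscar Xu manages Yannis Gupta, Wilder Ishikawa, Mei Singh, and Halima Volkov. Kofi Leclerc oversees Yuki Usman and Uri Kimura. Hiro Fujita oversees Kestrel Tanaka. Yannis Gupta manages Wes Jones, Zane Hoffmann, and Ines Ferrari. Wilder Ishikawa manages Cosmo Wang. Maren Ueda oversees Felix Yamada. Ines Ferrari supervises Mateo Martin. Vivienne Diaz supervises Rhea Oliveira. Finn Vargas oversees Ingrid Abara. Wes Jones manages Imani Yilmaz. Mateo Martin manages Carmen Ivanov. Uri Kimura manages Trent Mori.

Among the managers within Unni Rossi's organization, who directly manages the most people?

Unni Rossi

Direct-report counts within Unni Rossi's organization: Unni Rossi has 2; Aoife Ahmed has 1. The largest is 2, held by Unni Rossi.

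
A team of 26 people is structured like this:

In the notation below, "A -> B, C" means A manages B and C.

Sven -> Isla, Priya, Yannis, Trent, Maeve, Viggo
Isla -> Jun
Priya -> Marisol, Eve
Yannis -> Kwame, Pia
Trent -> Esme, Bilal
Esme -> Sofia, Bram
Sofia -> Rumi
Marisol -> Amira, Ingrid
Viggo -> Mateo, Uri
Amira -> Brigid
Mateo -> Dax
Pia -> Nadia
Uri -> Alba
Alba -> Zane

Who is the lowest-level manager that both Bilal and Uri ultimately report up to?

Sven

Bilal's chain of managers is Trent, Sven. Uri's chain of managers is Viggo, Sven. The first manager that appears in both chains is Sven.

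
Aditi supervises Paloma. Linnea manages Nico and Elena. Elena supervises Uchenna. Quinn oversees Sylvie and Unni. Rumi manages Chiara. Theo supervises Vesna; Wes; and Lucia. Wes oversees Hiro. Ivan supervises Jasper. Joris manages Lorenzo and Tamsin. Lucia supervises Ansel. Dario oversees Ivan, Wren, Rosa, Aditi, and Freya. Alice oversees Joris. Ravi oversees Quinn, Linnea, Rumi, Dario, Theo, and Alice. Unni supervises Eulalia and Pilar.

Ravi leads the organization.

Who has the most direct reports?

Ravi

Direct-report counts: Ravi has 6; Alice has 1; Joris has 2; Theo has 3; Lucia has 1; Wes has 1; Dario has 5; Aditi has 1; Ivan has 1; Rumi has 1; Linnea has 2; Elena has 1; Quinn has 2; Unni has 2. The largest is 6, held by Ravi.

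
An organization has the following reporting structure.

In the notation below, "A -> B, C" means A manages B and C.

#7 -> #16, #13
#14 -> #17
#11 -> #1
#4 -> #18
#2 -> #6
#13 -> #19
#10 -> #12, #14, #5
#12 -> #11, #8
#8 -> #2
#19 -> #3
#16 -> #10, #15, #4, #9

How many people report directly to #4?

#4 directly manages #18. That is 1 direct report.

1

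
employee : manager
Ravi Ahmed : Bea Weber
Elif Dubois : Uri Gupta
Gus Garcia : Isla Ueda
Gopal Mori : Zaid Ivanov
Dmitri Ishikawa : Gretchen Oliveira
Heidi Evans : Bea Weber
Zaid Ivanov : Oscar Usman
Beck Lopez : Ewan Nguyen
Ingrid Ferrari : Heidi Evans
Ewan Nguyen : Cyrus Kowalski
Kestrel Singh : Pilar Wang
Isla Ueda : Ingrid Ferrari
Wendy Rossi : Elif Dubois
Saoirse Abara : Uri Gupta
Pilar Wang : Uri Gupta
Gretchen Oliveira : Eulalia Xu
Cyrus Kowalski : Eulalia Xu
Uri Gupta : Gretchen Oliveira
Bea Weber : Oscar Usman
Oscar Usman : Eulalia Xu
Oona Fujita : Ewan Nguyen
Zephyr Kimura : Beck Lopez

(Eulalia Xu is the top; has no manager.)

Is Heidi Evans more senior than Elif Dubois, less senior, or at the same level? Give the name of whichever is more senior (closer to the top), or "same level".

Both Heidi Evans and Elif Dubois are 3 levels below Eulalia Xu.

same level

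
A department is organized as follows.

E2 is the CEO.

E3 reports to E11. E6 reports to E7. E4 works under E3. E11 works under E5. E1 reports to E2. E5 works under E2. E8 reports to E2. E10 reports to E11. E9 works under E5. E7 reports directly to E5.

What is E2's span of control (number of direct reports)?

3

E2 directly manages E5, E8, E1. That is 3 direct reports.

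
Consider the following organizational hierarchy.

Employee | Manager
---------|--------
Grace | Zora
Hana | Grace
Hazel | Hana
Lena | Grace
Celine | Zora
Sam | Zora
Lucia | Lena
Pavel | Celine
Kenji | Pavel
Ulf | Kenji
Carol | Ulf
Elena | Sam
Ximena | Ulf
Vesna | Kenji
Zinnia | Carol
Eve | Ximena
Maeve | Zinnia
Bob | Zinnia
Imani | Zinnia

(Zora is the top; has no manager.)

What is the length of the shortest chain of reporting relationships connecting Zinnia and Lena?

Zinnia is 6 levels below Zora, and Lena is 2 levels below Zora (their lowest common manager). The shortest path runs up from Zinnia to Zora and back down to Lena: 6 + 2 = 8 links.

8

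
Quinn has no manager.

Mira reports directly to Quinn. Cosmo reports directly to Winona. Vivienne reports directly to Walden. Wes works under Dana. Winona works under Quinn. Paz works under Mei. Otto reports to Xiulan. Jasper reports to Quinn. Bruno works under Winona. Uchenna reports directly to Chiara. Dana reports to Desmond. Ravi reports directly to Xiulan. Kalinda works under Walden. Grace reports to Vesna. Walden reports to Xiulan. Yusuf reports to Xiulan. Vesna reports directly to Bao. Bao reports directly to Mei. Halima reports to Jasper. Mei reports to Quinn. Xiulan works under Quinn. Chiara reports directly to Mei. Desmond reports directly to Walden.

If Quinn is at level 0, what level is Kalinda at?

3

Chain from Kalinda up to Quinn: Kalinda → Walden → Xiulan → Quinn. That is 3 steps up, so Kalinda is 3 levels below Quinn.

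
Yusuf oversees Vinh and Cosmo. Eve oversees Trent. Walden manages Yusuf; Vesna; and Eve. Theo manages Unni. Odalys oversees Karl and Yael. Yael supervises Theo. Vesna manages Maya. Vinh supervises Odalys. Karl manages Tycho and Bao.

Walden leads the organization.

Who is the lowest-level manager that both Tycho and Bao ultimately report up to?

Karl

Tycho's chain of managers is Karl, Odalys, Vinh, Yusuf, Walden. Bao's chain of managers is Karl, Odalys, Vinh, Yusuf, Walden. The first manager that appears in both chains is Karl.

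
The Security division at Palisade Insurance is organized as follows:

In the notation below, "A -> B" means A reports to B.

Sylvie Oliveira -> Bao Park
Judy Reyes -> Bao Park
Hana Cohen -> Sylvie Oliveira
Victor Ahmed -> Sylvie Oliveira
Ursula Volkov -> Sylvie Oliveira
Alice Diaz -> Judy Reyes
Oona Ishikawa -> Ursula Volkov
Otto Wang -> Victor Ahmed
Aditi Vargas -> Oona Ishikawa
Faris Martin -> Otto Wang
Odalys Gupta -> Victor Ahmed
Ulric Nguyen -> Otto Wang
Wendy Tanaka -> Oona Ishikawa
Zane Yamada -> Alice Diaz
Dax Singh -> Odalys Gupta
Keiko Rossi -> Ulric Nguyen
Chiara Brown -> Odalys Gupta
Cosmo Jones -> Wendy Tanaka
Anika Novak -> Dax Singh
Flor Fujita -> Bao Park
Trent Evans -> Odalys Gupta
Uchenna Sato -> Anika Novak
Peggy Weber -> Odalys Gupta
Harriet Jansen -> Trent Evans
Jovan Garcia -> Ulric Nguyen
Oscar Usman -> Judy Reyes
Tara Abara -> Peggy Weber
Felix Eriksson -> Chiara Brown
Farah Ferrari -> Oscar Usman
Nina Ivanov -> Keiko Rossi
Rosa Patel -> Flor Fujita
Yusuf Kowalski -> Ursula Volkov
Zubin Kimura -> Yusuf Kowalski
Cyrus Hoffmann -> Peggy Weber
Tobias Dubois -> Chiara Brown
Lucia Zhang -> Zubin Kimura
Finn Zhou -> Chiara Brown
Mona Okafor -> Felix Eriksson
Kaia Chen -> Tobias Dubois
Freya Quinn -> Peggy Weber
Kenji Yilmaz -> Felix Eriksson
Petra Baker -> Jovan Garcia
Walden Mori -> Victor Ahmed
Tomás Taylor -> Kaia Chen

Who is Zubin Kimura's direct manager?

Yusuf Kowalski

Zubin Kimura reports directly to Yusuf Kowalski.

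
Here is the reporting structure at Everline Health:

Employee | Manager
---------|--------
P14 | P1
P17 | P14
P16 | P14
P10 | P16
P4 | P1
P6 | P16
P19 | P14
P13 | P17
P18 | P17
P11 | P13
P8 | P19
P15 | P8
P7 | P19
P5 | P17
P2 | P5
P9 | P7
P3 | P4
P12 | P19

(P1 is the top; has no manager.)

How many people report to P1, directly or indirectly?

18

P1 directly manages P14, P4. Under P14: P19, P12, P7, P9, P8, P15, P16, P6, P10, P17, P5, P2, P18, P13, P11 (15). Under P4: P3 (1). So P1's organization is 2 direct reports plus everyone under them: 16 + 2 = 18.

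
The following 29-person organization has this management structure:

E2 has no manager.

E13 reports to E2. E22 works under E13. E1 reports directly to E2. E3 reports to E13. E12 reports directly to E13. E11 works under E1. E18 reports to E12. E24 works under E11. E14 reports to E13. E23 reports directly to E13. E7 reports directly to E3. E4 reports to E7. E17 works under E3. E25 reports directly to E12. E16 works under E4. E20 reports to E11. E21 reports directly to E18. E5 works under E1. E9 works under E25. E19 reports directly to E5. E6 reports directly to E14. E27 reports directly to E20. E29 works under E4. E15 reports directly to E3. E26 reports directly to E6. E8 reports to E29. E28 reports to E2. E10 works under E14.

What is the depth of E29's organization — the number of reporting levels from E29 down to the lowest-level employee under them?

1

The longest chain under E29 runs E29 → E8, which is 1 level below E29.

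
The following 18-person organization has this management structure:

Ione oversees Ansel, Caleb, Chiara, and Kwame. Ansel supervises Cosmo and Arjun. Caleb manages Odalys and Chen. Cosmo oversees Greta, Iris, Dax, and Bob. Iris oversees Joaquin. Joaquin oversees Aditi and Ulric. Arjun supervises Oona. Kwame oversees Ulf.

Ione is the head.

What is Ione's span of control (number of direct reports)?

Ione directly manages Ansel, Caleb, Chiara, Kwame. That is 4 direct reports.

4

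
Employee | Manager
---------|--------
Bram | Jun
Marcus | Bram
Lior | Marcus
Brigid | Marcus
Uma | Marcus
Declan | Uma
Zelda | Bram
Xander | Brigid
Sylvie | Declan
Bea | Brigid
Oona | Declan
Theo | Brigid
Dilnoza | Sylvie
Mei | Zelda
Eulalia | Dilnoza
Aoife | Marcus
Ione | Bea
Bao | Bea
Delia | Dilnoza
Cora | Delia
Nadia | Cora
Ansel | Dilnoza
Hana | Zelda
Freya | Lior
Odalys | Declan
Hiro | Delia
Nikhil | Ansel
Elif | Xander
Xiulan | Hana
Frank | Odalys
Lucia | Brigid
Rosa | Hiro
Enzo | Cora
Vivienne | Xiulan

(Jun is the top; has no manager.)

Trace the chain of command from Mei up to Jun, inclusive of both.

Mei reports to Zelda. Zelda reports to Bram. Bram reports to Jun. Jun is at the top.

Mei -> Zelda -> Bram -> Jun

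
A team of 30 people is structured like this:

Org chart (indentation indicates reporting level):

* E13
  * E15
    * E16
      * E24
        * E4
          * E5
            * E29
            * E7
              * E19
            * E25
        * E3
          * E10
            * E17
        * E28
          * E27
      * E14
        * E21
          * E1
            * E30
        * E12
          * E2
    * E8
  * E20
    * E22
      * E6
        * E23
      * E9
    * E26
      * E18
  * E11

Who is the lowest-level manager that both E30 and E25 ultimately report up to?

E16

E30's chain of managers is E1, E21, E14, E16, E15, E13. E25's chain of managers is E5, E4, E24, E16, E15, E13. The first manager that appears in both chains is E16.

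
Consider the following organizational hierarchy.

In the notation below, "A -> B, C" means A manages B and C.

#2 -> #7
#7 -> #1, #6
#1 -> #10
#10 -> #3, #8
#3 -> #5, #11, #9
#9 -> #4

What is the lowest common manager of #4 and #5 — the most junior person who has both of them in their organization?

#3

#4's chain of managers is #9, #3, #10, #1, #7, #2. #5's chain of managers is #3, #10, #1, #7, #2. The first manager that appears in both chains is #3.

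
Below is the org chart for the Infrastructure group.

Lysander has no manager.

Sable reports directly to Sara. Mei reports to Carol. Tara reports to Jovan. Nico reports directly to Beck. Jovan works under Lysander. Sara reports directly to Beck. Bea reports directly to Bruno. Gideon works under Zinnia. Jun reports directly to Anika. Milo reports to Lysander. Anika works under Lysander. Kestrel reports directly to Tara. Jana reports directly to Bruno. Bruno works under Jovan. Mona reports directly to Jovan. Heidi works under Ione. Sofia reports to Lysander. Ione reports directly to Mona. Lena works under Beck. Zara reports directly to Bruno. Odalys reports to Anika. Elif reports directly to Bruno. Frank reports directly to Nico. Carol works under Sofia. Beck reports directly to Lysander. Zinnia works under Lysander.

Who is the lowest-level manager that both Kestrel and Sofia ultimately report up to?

Kestrel's chain of managers is Tara, Jovan, Lysander. Sofia's chain of managers is Lysander. The first manager that appears in both chains is Lysander.

Lysander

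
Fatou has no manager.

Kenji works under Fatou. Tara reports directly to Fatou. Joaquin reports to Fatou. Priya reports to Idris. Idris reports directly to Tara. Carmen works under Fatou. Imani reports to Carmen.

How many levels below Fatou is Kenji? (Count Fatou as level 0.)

Chain from Kenji up to Fatou: Kenji → Fatou. That is 1 step up, so Kenji is 1 level below Fatou.

1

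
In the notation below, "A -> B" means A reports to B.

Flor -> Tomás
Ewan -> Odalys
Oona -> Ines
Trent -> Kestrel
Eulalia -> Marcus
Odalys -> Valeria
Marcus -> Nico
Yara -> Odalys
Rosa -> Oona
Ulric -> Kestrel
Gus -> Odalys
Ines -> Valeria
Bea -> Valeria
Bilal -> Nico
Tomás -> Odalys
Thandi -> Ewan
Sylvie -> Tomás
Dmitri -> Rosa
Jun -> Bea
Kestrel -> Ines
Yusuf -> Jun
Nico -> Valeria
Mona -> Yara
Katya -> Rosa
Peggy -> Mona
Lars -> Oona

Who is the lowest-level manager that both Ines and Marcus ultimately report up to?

Ines's chain of managers is Valeria. Marcus's chain of managers is Nico, Valeria. The first manager that appears in both chains is Valeria.

Valeria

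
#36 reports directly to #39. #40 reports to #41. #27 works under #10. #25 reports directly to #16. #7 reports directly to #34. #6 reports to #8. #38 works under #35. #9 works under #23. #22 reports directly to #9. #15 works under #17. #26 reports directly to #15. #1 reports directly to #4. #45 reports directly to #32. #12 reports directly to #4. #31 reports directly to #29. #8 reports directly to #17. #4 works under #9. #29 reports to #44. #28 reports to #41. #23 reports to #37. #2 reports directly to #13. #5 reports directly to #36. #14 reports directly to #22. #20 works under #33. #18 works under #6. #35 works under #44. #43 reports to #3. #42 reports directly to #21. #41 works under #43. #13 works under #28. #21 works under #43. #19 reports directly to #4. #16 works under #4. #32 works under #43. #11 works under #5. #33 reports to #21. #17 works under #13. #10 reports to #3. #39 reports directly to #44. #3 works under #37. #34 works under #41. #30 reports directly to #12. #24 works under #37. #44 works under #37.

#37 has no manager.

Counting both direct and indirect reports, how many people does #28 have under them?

#28 directly manages #13. Under #13: #17, #15, #26, #8, #6, #18, #2 (7). That's 8 in total.

8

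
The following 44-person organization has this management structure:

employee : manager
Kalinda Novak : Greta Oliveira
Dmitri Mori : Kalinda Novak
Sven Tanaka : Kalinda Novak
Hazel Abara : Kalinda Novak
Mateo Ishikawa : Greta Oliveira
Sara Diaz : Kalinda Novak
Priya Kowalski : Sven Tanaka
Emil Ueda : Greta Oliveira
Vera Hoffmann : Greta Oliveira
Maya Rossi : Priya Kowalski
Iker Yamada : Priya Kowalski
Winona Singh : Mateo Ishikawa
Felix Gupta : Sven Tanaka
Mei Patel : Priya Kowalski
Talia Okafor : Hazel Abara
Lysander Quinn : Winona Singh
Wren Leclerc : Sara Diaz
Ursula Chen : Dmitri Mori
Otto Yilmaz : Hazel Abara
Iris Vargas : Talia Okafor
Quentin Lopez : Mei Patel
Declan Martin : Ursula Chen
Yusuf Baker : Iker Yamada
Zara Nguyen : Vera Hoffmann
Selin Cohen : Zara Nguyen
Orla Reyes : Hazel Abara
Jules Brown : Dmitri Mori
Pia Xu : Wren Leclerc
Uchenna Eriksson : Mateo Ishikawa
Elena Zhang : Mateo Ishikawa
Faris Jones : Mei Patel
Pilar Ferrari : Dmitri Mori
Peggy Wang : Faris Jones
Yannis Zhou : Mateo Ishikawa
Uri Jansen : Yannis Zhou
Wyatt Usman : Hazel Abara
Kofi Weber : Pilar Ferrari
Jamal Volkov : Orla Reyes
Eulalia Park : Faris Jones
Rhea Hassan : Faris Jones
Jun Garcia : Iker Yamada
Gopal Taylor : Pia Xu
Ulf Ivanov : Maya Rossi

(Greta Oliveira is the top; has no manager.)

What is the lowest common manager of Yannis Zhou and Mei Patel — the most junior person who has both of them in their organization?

Yannis Zhou's chain of managers is Mateo Ishikawa, Greta Oliveira. Mei Patel's chain of managers is Priya Kowalski, Sven Tanaka, Kalinda Novak, Greta Oliveira. The first manager that appears in both chains is Greta Oliveira.

Greta Oliveira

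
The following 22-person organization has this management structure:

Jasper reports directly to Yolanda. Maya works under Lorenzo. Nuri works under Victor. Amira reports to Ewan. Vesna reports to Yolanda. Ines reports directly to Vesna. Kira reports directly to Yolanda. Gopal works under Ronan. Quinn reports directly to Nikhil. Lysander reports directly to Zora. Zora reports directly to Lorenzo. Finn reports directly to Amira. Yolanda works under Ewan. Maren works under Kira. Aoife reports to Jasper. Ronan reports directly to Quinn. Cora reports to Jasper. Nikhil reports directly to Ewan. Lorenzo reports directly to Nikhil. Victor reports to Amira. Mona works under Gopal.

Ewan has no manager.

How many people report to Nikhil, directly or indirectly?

8

Nikhil directly manages Quinn, Lorenzo. Under Quinn: Ronan, Gopal, Mona (3). Under Lorenzo: Maya, Zora, Lysander (3). So Nikhil's organization is 2 direct reports plus everyone under them: 4 + 4 = 8.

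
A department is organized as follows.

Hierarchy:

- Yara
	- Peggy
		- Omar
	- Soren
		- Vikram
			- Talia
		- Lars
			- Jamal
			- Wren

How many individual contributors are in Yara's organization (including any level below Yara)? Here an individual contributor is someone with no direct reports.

4

The people in Yara's organization with no one reporting to them are Wren, Jamal, Talia, Omar. That is 4.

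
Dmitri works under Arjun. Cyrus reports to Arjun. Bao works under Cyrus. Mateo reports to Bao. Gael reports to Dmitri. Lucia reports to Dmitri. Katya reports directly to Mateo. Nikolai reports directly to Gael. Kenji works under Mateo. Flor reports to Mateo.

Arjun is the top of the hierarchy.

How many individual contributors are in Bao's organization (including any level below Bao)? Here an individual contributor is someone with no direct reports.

3

The people in Bao's organization with no one reporting to them are Flor, Kenji, Katya. That is 3.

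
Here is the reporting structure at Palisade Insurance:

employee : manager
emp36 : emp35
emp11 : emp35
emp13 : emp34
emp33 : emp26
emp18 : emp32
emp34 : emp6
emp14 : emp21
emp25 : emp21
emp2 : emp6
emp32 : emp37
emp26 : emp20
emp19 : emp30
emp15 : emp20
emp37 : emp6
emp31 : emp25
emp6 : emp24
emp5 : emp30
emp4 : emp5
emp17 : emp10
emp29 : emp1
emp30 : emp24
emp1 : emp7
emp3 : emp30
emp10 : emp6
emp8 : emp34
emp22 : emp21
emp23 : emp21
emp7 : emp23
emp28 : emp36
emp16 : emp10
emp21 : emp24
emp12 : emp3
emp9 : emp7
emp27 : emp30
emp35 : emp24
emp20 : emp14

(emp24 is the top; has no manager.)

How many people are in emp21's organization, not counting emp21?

emp21 directly manages emp23, emp14, emp25, emp22. Under emp23: emp7, emp1, emp29, emp9 (4). Under emp14: emp20, emp15, emp26, emp33 (4). Under emp25: emp31 (1). emp22 has no reports. So emp21's organization is 4 direct reports plus everyone under them: 5 + 5 + 2 + 1 = 13.

13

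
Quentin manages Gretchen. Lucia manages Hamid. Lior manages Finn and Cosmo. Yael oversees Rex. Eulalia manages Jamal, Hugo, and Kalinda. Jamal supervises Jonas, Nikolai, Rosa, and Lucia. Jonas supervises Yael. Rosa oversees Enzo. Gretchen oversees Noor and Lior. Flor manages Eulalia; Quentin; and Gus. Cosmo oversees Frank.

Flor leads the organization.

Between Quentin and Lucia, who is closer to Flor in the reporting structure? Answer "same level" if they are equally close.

Quentin

Quentin is 1 level below Flor; Lucia is 3. Quentin is higher.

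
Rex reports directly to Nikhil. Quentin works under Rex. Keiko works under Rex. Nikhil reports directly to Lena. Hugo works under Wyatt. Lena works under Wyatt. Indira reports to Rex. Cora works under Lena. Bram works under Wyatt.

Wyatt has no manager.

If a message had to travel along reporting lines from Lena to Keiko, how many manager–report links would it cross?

Keiko is in Lena's organization: the chain from Keiko up to Lena is Keiko → Rex → Nikhil → Lena, which is 3 links.

3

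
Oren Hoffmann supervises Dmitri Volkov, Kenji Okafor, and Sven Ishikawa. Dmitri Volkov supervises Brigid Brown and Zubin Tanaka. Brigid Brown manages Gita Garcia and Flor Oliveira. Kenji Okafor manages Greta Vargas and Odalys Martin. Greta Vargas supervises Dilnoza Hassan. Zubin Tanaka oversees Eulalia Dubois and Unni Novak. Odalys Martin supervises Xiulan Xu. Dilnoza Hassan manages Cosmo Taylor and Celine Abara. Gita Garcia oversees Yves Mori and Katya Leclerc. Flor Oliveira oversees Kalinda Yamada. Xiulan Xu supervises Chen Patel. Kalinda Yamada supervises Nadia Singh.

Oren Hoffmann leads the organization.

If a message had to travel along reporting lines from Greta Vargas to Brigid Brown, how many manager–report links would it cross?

4

Greta Vargas is 2 levels below Oren Hoffmann, and Brigid Brown is 2 levels below Oren Hoffmann (their lowest common manager). The shortest path runs up from Greta Vargas to Oren Hoffmann and back down to Brigid Brown: 2 + 2 = 4 links.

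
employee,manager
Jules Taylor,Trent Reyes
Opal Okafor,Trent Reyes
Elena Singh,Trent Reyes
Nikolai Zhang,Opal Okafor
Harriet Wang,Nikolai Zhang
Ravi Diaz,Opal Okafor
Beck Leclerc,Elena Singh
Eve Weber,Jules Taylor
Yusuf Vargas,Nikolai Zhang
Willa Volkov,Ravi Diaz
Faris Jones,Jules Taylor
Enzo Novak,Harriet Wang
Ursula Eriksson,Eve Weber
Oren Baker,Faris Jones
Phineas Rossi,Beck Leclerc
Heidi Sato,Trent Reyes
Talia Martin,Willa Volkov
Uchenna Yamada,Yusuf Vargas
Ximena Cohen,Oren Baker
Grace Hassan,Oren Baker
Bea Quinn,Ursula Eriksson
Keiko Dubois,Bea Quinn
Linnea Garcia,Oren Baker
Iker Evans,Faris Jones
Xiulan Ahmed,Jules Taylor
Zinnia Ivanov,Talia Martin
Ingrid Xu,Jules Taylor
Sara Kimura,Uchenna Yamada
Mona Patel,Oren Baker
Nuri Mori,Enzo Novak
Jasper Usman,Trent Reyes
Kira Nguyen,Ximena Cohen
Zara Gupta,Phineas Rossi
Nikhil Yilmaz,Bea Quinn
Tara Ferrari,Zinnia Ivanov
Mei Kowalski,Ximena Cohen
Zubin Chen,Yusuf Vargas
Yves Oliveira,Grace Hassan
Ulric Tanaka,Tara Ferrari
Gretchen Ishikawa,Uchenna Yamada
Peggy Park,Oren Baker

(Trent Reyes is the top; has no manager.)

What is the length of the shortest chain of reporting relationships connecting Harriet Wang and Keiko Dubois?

Harriet Wang is 3 levels below Trent Reyes, and Keiko Dubois is 5 levels below Trent Reyes (their lowest common manager). The shortest path runs up from Harriet Wang to Trent Reyes and back down to Keiko Dubois: 3 + 5 = 8 links.

8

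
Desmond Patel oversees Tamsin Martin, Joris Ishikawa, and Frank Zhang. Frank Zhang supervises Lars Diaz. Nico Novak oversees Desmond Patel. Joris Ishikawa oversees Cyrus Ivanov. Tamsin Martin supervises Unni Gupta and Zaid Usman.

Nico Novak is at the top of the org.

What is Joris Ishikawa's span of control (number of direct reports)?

1

Joris Ishikawa directly manages Cyrus Ivanov. That is 1 direct report.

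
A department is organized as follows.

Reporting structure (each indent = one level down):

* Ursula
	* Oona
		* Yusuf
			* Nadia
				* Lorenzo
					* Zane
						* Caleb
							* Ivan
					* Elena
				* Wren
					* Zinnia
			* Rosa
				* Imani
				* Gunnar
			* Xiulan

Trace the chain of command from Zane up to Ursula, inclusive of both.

Zane -> Lorenzo -> Nadia -> Yusuf -> Oona -> Ursula

Zane reports to Lorenzo. Lorenzo reports to Nadia. Nadia reports to Yusuf. Yusuf reports to Oona. Oona reports to Ursula. Ursula is at the top.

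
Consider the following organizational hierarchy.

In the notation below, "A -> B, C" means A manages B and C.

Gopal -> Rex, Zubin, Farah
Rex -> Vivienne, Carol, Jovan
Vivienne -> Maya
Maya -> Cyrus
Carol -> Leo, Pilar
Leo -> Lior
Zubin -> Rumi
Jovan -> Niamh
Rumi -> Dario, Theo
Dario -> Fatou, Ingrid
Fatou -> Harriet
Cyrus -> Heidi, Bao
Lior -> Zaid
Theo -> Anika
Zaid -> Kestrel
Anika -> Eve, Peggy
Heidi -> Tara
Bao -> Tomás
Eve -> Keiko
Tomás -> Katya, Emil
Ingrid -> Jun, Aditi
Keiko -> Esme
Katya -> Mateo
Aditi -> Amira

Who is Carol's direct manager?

Carol reports directly to Rex.

Rex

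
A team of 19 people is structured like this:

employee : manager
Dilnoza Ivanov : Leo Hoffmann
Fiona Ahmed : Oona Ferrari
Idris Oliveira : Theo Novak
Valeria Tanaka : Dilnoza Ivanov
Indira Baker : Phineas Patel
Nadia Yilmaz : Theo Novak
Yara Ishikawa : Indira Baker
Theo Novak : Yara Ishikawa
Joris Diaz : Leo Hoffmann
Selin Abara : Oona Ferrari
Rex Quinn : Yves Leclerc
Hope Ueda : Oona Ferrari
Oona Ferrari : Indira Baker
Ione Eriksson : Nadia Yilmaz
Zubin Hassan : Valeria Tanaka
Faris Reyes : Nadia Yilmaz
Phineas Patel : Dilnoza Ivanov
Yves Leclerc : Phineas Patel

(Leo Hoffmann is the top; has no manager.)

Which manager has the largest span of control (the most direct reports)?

Direct-report counts: Leo Hoffmann has 2; Dilnoza Ivanov has 2; Valeria Tanaka has 1; Phineas Patel has 2; Yves Leclerc has 1; Indira Baker has 2; Oona Ferrari has 3; Yara Ishikawa has 1; Theo Novak has 2; Nadia Yilmaz has 2. The largest is 3, held by Oona Ferrari.

Oona Ferrari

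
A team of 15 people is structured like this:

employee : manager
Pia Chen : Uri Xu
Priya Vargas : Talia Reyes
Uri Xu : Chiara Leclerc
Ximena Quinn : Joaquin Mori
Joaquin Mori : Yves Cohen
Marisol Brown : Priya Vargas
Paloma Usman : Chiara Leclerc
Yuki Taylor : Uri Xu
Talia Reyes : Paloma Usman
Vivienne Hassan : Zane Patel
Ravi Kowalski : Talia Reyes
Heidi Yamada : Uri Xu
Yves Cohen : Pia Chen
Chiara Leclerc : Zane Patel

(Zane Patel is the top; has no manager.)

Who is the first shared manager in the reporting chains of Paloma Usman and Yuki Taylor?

Paloma Usman's chain of managers is Chiara Leclerc, Zane Patel. Yuki Taylor's chain of managers is Uri Xu, Chiara Leclerc, Zane Patel. The first manager that appears in both chains is Chiara Leclerc.

Chiara Leclerc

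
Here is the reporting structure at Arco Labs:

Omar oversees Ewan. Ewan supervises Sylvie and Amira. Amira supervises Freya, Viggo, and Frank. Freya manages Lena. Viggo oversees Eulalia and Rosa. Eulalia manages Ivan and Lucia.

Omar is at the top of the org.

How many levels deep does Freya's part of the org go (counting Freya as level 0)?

The longest chain under Freya runs Freya → Lena, which is 1 level below Freya.

1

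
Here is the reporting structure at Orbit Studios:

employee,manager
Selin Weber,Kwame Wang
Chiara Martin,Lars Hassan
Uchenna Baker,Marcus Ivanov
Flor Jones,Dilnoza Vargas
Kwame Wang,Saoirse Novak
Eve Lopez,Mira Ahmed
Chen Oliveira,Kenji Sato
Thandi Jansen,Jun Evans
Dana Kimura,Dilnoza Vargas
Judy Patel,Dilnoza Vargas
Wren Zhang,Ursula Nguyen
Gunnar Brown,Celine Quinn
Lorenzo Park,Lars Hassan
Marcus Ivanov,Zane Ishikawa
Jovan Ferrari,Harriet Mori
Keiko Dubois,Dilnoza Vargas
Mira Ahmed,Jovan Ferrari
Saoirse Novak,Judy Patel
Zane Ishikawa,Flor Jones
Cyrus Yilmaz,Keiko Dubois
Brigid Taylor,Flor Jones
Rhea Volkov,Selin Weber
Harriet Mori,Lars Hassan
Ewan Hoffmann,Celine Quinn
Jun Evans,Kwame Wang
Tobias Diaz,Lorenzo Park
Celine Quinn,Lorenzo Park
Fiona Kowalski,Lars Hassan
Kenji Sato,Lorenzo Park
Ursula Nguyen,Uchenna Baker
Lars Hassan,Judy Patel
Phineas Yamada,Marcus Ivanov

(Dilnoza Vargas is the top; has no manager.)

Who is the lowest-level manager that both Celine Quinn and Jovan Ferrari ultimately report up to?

Celine Quinn's chain of managers is Lorenzo Park, Lars Hassan, Judy Patel, Dilnoza Vargas. Jovan Ferrari's chain of managers is Harriet Mori, Lars Hassan, Judy Patel, Dilnoza Vargas. The first manager that appears in both chains is Lars Hassan.

Lars Hassan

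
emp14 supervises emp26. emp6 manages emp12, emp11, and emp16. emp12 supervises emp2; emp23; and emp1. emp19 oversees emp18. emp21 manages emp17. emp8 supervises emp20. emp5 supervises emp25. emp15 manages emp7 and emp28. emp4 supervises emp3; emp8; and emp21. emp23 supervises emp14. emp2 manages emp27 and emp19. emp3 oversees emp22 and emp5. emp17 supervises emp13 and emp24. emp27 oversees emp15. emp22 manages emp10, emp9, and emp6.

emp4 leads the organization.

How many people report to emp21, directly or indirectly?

3

emp21 directly manages emp17. Under emp17: emp24, emp13 (2). That's 3 in total.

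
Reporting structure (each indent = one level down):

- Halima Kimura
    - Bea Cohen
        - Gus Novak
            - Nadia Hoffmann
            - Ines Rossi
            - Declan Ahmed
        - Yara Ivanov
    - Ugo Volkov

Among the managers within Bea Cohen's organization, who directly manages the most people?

Gus Novak

Direct-report counts within Bea Cohen's organization: Bea Cohen has 2; Gus Novak has 3. The largest is 3, held by Gus Novak.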